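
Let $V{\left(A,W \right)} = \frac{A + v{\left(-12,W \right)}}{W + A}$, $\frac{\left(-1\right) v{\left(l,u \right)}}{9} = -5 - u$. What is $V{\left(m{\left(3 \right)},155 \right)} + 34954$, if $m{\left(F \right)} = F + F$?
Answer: $\frac{5629040}{161} \approx 34963.0$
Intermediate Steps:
$v{\left(l,u \right)} = 45 + 9 u$ ($v{\left(l,u \right)} = - 9 \left(-5 - u\right) = 45 + 9 u$)
$m{\left(F \right)} = 2 F$
$V{\left(A,W \right)} = \frac{45 + A + 9 W}{A + W}$ ($V{\left(A,W \right)} = \frac{A + \left(45 + 9 W\right)}{W + A} = \frac{45 + A + 9 W}{A + W}$)
$V{\left(m{\left(3 \right)},155 \right)} + 34954 = \frac{45 + 2 \cdot 3 + 9 \cdot 155}{2 \cdot 3 + 155} + 34954 = \frac{45 + 6 + 1395}{6 + 155} + 34954 = \frac{1}{161} \cdot 1446 + 34954 = \frac{1446}{161} + 34954 = \frac{5629040}{161}$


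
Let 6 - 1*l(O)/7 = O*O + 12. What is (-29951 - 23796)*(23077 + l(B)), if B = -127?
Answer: 4830135396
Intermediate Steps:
l(O) = -42 - 7*O² (l(O) = 42 - 7*(O*O + 12) = 42 - 7*(O² + 12) = 42 - 7*(12 + O²) = 42 + (-84 - 7*O²) = -42 - 7*O²)
(-29951 - 23796)*(23077 + l(B)) = (-29951 - 23796)*(23077 + (-42 - 7*(-127)²)) = -53747*(23077 + (-42 - 7*16129)) = -53747*(23077 + (-42 - 112903)) = -53747*(23077 - 112945) = -53747*(-89868) = 4830135396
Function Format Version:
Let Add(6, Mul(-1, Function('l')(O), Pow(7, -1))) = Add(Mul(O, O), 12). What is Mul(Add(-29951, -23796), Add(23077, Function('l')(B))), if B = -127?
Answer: 4830135396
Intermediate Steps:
Function('l')(O) = Add(-42, Mul(-7, Pow(O, 2))) (Function('l')(O) = Add(42, Mul(-7, Add(Mul(O, O), 12))) = Add(42, Mul(-7, Add(Pow(O, 2), 12))) = Add(42, Mul(-7, Add(12, Pow(O, 2)))) = Add(42, Add(-84, Mul(-7, Pow(O, 2)))) = Add(-42, Mul(-7, Pow(O, 2))))
Mul(Add(-29951, -23796), Add(23077, Function('l')(B))) = Mul(Add(-29951, -23796), Add(23077, Add(-42, Mul(-7, Pow(-127, 2))))) = Mul(-53747, Add(23077, Add(-42, Mul(-7, 16129)))) = Mul(-53747, Add(23077, Add(-42, -112903))) = Mul(-53747, Add(23077, -112945)) = Mul(-53747, -89868) = 4830135396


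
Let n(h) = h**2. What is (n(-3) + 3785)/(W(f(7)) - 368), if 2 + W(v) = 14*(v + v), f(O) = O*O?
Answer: 1897/501 ≈ 3.7864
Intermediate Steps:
f(O) = O**2
W(v) = -2 + 28*v (W(v) = -2 + 14*(v + v) = -2 + 14*(2*v) = -2 + 28*v)
(n(-3) + 3785)/(W(f(7)) - 368) = ((-3)**2 + 3785)/((-2 + 28*7**2) - 368) = (9 + 3785)/((-2 + 28*49) - 368) = 3794/((-2 + 1372) - 368) = 3794/(1370 - 368) = 3794/1002 = 3794*(1/1002) = 1897/501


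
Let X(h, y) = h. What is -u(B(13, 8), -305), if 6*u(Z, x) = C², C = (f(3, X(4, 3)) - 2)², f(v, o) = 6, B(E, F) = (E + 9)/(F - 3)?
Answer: -128/3 ≈ -42.667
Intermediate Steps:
B(E, F) = (9 + E)/(-3 + F)
C = 16 (C = (6 - 2)² = 4² = 16)
u(Z, x) = 128/3 (u(Z, x) = (⅙)*16² = (⅙)*256 = 128/3)
-u(B(13, 8), -305) = -1*128/3 = -128/3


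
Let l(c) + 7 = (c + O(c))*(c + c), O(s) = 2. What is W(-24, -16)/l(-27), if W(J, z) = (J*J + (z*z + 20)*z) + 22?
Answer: -3818/1343 ≈ -2.8429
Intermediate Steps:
l(c) = -7 + 2*c*(2 + c) (l(c) = -7 + (c + 2)*(c + c) = -7 + (2 + c)*(2*c) = -7 + 2*c*(2 + c))
W(J, z) = 22 + J² + z*(20 + z²) (W(J, z) = (J² + (z² + 20)*z) + 22 = (J² + (20 + z²)*z) + 22 = (J² + z*(20 + z²)) + 22 = 22 + J² + z*(20 + z²))
W(-24, -16)/l(-27) = (22 + (-24)² + (-16)³ + 20*(-16))/(-7 + 2*(-27)² + 4*(-27)) = (22 + 576 - 4096 - 320)/(-7 + 2*729 - 108) = -3818/(-7 + 1458 - 108) = -3818/1343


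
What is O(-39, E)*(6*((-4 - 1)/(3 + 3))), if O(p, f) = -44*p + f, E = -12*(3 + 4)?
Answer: -8160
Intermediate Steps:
E = -84 (E = -12*7 = -84)
O(p, f) = f - 44*p
O(-39, E)*(6*((-4 - 1)/(3 + 3))) = (-84 - 44*(-39))*(6*((-4 - 1)/(3 + 3))) = (-84 + 1716)*(6*(-5/6)) = 1632*(6*(-5*⅙)) = 1632*(6*(-⅚)) = 1632*(-5) = -8160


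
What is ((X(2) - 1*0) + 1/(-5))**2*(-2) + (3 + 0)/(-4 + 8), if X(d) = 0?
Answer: 67/100 ≈ 0.67000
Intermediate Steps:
((X(2) - 1*0) + 1/(-5))**2*(-2) + (3 + 0)/(-4 + 8) = ((0 - 1*0) + 1/(-5))**2*(-2) + (3 + 0)/(-4 + 8) = ((0 + 0) - 1/5)**2*(-2) + 3/4 = (0 - 1/5)**2*(-2) + 3*(1/4) = (-1/5)**2*(-2) + 3/4 = (1/25)*(-2) + 3/4 = -2/25 + 3/4 = 67/100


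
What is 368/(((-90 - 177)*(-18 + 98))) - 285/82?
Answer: -382361/109470 ≈ -3.4928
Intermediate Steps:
368/(((-90 - 177)*(-18 + 98))) - 285/82 = 368/((-267*80)) - 285*1/82 = 368/(-21360) - 285/82 = 368*(-1/21360) - 285/82 = -23/1335 - 285/82 = -382361/109470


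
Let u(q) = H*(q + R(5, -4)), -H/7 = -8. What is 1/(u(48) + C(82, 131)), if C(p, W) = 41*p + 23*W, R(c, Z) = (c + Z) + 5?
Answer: 1/9399 ≈ 0.00010639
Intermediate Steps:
H = 56 (H = -7*(-8) = 56)
R(c, Z) = 5 + Z + c (R(c, Z) = (Z + c) + 5 = 5 + Z + c)
C(p, W) = 23*W + 41*p
u(q) = 336 + 56*q (u(q) = 56*(q + (5 - 4 + 5)) = 56*(q + 6) = 56*(6 + q) = 336 + 56*q)
1/(u(48) + C(82, 131)) = 1/((336 + 56*48) + (23*131 + 41*82)) = 1/((336 + 2688) + (3013 + 3362)) = 1/(3024 + 6375) = 1/9399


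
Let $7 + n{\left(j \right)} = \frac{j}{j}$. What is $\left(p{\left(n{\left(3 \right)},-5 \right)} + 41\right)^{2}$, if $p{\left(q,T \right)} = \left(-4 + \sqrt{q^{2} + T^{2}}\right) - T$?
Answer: $\left(42 + \sqrt{61}\right)^{2} \approx 2481.1$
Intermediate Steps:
$n{\left(j \right)} = -6$ ($n{\left(j \right)} = -7 + \frac{j}{j} = -7 + 1 = -6$)
$p{\left(q,T \right)} = -4 + \sqrt{T^{2} + q^{2}} - T$ ($p{\left(q,T \right)} = \left(-4 + \sqrt{T^{2} + q^{2}}\right) - T = -4 + \sqrt{T^{2} + q^{2}} - T$)
$\left(p{\left(n{\left(3 \right)},-5 \right)} + 41\right)^{2} = \left(\left(-4 + \sqrt{\left(-5\right)^{2} + \left(-6\right)^{2}} - -5\right) + 41\right)^{2} = \left(\left(-4 + \sqrt{25 + 36} + 5\right) + 41\right)^{2} = \left(\left(-4 + \sqrt{61} + 5\right) + 41\right)^{2} = \left(\left(1 + \sqrt{61}\right) + 41\right)^{2} = \left(42 + \sqrt{61}\right)^{2}$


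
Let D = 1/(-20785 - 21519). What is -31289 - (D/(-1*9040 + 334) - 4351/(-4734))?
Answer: -9092462942845397/290587614336 ≈ -31290.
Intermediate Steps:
D = -1/42304 (D = 1/(-42304) = -1/42304 ≈ -2.3638e-5)
-31289 - (D/(-1*9040 + 334) - 4351/(-4734)) = -31289 - (-1/(42304*(-1*9040 + 334)) - 4351/(-4734)) = -31289 - (-1/(42304*(-9040 + 334)) - 4351*(-1/4734)) = -31289 - (-1/42304/(-8706) + 4351/4734) = -31289 - (-1/42304*(-1/8706) + 4351/4734) = -31289 - (1/368298624 + 4351/4734) = -31289 - 1*267077886293/290587614336 = -31289 - 267077886293/290587614336 = -9092462942845397/290587614336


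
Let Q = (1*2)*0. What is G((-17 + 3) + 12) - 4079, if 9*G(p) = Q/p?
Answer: -4079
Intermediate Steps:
Q = 0 (Q = 2*0 = 0)
G(p) = 0 (G(p) = (0/p)/9 = (⅑)*0 = 0)
G((-17 + 3) + 12) - 4079 = 0 - 4079 = -4079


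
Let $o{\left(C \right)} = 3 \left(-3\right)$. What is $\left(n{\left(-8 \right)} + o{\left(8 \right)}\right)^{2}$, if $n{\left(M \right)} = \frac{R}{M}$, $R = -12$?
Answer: $\frac{225}{4} \approx 56.25$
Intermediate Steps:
$n{\left(M \right)} = - \frac{12}{M}$
$o{\left(C \right)} = -9$
$\left(n{\left(-8 \right)} + o{\left(8 \right)}\right)^{2} = \left(- \frac{12}{-8} - 9\right)^{2} = \left(\left(-12\right) \left(- \frac{1}{8}\right) - 9\right)^{2} = \left(\frac{3}{2} - 9\right)^{2} = \left(- \frac{15}{2}\right)^{2} = \frac{225}{4}$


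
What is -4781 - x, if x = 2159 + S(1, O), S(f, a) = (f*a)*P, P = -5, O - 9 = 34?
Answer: -6725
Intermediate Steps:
O = 43 (O = 9 + 34 = 43)
S(f, a) = -5*a*f (S(f, a) = (f*a)*(-5) = (a*f)*(-5) = -5*a*f)
x = 1944 (x = 2159 - 5*43*1 = 2159 - 215 = 1944)
-4781 - x = -4781 - 1*1944 = -4781 - 1944 = -6725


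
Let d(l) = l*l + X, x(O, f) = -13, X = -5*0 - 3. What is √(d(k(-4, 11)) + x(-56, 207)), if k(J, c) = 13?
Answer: 3*√17 ≈ 12.369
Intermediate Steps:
X = -3 (X = 0 - 3 = -3)
d(l) = -3 + l² (d(l) = l*l - 3 = l² - 3 = -3 + l²)
√(d(k(-4, 11)) + x(-56, 207)) = √((-3 + 13²) - 13) = √((-3 + 169) - 13) = √(166 - 13) = √153 = 3*√17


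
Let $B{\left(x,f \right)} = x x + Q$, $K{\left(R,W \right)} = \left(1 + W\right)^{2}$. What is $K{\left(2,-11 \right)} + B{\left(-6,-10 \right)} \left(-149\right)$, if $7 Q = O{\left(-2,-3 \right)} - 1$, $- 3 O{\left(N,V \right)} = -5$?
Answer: $- \frac{110842}{21} \approx -5278.2$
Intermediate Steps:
$O{\left(N,V \right)} = \frac{5}{3}$ ($O{\left(N,V \right)} = \left(- \frac{1}{3}\right) \left(-5\right) = \frac{5}{3}$)
$Q = \frac{2}{21}$ ($Q = \frac{\frac{5}{3} - 1}{7} = \frac{1}{7} \cdot \frac{2}{3} = \frac{2}{21} \approx 0.095238$)
$B{\left(x,f \right)} = \frac{2}{21} + x^{2}$ ($B{\left(x,f \right)} = x x + \frac{2}{21} = x^{2} + \frac{2}{21} = \frac{2}{21} + x^{2}$)
$K{\left(2,-11 \right)} + B{\left(-6,-10 \right)} \left(-149\right) = \left(1 - 11\right)^{2} + \left(\frac{2}{21} + \left(-6\right)^{2}\right) \left(-149\right) = \left(-10\right)^{2} + \left(\frac{2}{21} + 36\right) \left(-149\right) = 100 + \frac{758}{21} \left(-149\right) = 100 - \frac{112942}{21} = - \frac{110842}{21}$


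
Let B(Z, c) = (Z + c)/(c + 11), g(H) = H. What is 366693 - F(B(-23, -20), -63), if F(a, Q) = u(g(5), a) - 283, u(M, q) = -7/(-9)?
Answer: 3302777/9 ≈ 3.6698e+5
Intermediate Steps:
u(M, q) = 7/9 (u(M, q) = -7*(-⅑) = 7/9)
B(Z, c) = (Z + c)/(11 + c)
F(a, Q) = -2540/9 (F(a, Q) = 7/9 - 283 = -2540/9)
366693 - F(B(-23, -20), -63) = 366693 - 1*(-2540/9) = 366693 + 2540/9 = 3302777/9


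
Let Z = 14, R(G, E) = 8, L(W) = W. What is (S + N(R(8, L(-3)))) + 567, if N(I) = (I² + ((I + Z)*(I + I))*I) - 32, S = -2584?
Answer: 831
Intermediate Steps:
N(I) = -32 + I² + 2*I²*(14 + I) (N(I) = (I² + ((I + 14)*(I + I))*I) - 32 = (I² + ((14 + I)*(2*I))*I) - 32 = (I² + (2*I*(14 + I))*I) - 32 = (I² + 2*I²*(14 + I)) - 32 = -32 + I² + 2*I²*(14 + I))
(S + N(R(8, L(-3)))) + 567 = (-2584 + (-32 + 2*8³ + 29*8²)) + 567 = (-2584 + (-32 + 2*512 + 29*64)) + 567 = (-2584 + (-32 + 1024 + 1856)) + 567 = (-2584 + 2848) + 567 = 264 + 567 = 831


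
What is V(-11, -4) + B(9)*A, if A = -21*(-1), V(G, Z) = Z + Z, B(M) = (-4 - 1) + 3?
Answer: -50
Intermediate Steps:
B(M) = -2 (B(M) = -5 + 3 = -2)
V(G, Z) = 2*Z
A = 21
V(-11, -4) + B(9)*A = 2*(-4) - 2*21 = -8 - 42 = -50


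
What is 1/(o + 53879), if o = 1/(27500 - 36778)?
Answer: 9278/499889361 ≈ 1.8560e-5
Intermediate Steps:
o = -1/9278 (o = 1/(-9278) = -1/9278 ≈ -0.00010778)
1/(o + 53879) = 1/(-1/9278 + 53879) = 1/(499889361/9278) = 9278/499889361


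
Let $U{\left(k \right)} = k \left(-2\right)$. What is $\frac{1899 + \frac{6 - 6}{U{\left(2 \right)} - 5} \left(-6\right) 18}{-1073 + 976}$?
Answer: $- \frac{1899}{97} \approx -19.577$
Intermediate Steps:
$U{\left(k \right)} = - 2 k$
$\frac{1899 + \frac{6 - 6}{U{\left(2 \right)} - 5} \left(-6\right) 18}{-1073 + 976} = \frac{1899 + \frac{6 - 6}{\left(-2\right) 2 - 5} \left(-6\right) 18}{-1073 + 976} = \frac{1899 + \frac{0}{-4 - 5} \left(-6\right) 18}{-97} = \left(1899 + \frac{0}{-9} \left(-6\right) 18\right) \left(- \frac{1}{97}\right) = \left(1899 + 0 \left(- \frac{1}{9}\right) \left(-6\right) 18\right) \left(- \frac{1}{97}\right) = \left(1899 + 0 \left(-6\right) 18\right) \left(- \frac{1}{97}\right) = \left(1899 + 0 \cdot 18\right) \left(- \frac{1}{97}\right) = \left(1899 + 0\right) \left(- \frac{1}{97}\right) = 1899 \left(- \frac{1}{97}\right) = - \frac{1899}{97}$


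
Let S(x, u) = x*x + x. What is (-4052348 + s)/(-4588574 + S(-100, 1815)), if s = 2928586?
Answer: 561881/2289337 ≈ 0.24543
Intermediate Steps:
S(x, u) = x + x² (S(x, u) = x² + x = x + x²)
(-4052348 + s)/(-4588574 + S(-100, 1815)) = (-4052348 + 2928586)/(-4588574 - 100*(1 - 100)) = -1123762/(-4588574 - 100*(-99)) = -1123762/(-4588574 + 9900) = -1123762/(-4578674) = -1123762*(-1/4578674) = 561881/2289337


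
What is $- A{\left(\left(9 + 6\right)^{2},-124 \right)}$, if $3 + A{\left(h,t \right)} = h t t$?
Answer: $-3459597$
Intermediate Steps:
$A{\left(h,t \right)} = -3 + h t^{2}$ ($A{\left(h,t \right)} = -3 + h t t = -3 + h t^{2}$)
$- A{\left(\left(9 + 6\right)^{2},-124 \right)} = - (-3 + \left(9 + 6\right)^{2} \left(-124\right)^{2}) = - (-3 + 15^{2} \cdot 15376) = - (-3 + 225 \cdot 15376) = - (-3 + 3459600) = \left(-1\right) 3459597 = -3459597$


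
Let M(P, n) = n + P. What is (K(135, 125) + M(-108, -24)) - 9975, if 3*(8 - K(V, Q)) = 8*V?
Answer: -10459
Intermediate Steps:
K(V, Q) = 8 - 8*V/3
M(P, n) = P + n
(K(135, 125) + M(-108, -24)) - 9975 = ((8 - 8/3*135) + (-108 - 24)) - 9975 = ((8 - 360) - 132) - 9975 = (-352 - 132) - 9975 = -484 - 9975 = -10459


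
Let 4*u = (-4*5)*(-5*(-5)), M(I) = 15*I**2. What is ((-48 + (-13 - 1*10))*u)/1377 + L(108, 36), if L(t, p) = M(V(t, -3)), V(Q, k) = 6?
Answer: 752455/1377 ≈ 546.45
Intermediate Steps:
u = -125 (u = ((-4*5)*(-5*(-5)))/4 = (-20*25)/4 = (1/4)*(-500) = -125)
L(t, p) = 540 (L(t, p) = 15*6**2 = 15*36 = 540)
((-48 + (-13 - 1*10))*u)/1377 + L(108, 36) = ((-48 + (-13 - 1*10))*(-125))/1377 + 540 = ((-48 + (-13 - 10))*(-125))*(1/1377) + 540 = ((-48 - 23)*(-125))*(1/1377) + 540 = -71*(-125)*(1/1377) + 540 = 8875*(1/1377) + 540 = 8875/1377 + 540 = 752455/1377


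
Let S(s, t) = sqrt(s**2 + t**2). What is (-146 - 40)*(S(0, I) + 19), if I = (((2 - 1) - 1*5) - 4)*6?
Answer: -12462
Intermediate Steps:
I = -48 (I = ((1 - 5) - 4)*6 = (-4 - 4)*6 = -8*6 = -48)
(-146 - 40)*(S(0, I) + 19) = (-146 - 40)*(sqrt(0**2 + (-48)**2) + 19) = -186*(sqrt(0 + 2304) + 19) = -186*(sqrt(2304) + 19) = -186*(48 + 19) = -186*67 = -12462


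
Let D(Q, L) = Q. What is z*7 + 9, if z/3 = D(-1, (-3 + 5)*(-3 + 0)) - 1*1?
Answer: -33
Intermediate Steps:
z = -6 (z = 3*(-1 - 1*1) = 3*(-1 - 1) = 3*(-2) = -6)
z*7 + 9 = -6*7 + 9 = -42 + 9 = -33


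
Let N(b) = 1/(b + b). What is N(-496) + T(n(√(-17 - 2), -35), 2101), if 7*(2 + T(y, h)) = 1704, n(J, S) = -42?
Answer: 1676473/6944 ≈ 241.43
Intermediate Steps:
T(y, h) = 1690/7 (T(y, h) = -2 + (⅐)*1704 = -2 + 1704/7 = 1690/7)
N(b) = 1/(2*b)
N(-496) + T(n(√(-17 - 2), -35), 2101) = (½)/(-496) + 1690/7 = (½)*(-1/496) + 1690/7 = -1/992 + 1690/7 = 1676473/6944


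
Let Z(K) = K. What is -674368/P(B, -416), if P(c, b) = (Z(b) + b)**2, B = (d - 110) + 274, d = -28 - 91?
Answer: -10537/10816 ≈ -0.97421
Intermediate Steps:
d = -119
B = 45 (B = (-119 - 110) + 274 = -229 + 274 = 45)
P(c, b) = 4*b**2 (P(c, b) = (b + b)**2 = (2*b)**2 = 4*b**2)
-674368/P(B, -416) = -674368/(4*(-416)**2) = -674368/(4*173056) = -674368/692224 = -674368*1/692224 = -10537/10816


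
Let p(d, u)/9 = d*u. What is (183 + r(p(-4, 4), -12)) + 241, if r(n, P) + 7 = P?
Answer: 405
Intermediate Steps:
p(d, u) = 9*d*u (p(d, u) = 9*(d*u) = 9*d*u)
r(n, P) = -7 + P
(183 + r(p(-4, 4), -12)) + 241 = (183 + (-7 - 12)) + 241 = (183 - 19) + 241 = 164 + 241 = 405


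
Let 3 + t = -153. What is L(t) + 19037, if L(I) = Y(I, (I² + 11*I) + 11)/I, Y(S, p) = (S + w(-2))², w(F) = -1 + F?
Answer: 981497/52 ≈ 18875.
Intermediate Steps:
t = -156 (t = -3 - 153 = -156)
Y(S, p) = (-3 + S)² (Y(S, p) = (S + (-1 - 2))² = (S - 3)² = (-3 + S)²)
L(I) = (-3 + I)²/I
L(t) + 19037 = (-3 - 156)²/(-156) + 19037 = -1/156*(-159)² + 19037 = -1/156*25281 + 19037 = -8427/52 + 19037 = 981497/52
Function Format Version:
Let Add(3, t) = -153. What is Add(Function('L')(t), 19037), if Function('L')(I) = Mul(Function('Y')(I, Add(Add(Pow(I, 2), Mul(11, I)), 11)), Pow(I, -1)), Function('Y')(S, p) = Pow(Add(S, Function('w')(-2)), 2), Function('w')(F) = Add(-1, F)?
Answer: Rational(981497, 52) ≈ 18875.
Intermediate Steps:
t = -156 (t = Add(-3, -153) = -156)
Function('Y')(S, p) = Pow(Add(-3, S), 2) (Function('Y')(S, p) = Pow(Add(S, Add(-1, -2)), 2) = Pow(Add(S, -3), 2) = Pow(Add(-3, S), 2))
Function('L')(I) = Mul(Pow(I, -1), Pow(Add(-3, I), 2)) (Function('L')(I) = Mul(Pow(Add(-3, I), 2), Pow(I, -1)) = Mul(Pow(I, -1), Pow(Add(-3, I), 2)))
Add(Function('L')(t), 19037) = Add(Mul(Pow(-156, -1), Pow(Add(-3, -156), 2)), 19037) = Add(Mul(Rational(-1, 156), Pow(-159, 2)), 19037) = Add(Mul(Rational(-1, 156), 25281), 19037) = Add(Rational(-8427, 52), 19037) = Rational(981497, 52)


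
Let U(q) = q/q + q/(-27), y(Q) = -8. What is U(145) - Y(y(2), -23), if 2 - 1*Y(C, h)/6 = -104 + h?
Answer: -21016/27 ≈ -778.37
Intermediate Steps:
U(q) = 1 - q/27 (U(q) = 1 + q*(-1/27) = 1 - q/27)
Y(C, h) = 636 - 6*h (Y(C, h) = 12 - 6*(-104 + h) = 12 + (624 - 6*h) = 636 - 6*h)
U(145) - Y(y(2), -23) = (1 - 1/27*145) - (636 - 6*(-23)) = (1 - 145/27) - (636 + 138) = -118/27 - 1*774 = -118/27 - 774 = -21016/27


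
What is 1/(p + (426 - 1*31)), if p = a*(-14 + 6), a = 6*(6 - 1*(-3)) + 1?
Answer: -1/45 ≈ -0.022222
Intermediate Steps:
a = 55 (a = 6*(6 + 3) + 1 = 6*9 + 1 = 54 + 1 = 55)
p = -440 (p = 55*(-14 + 6) = 55*(-8) = -440)
1/(p + (426 - 1*31)) = 1/(-440 + (426 - 1*31)) = 1/(-440 + (426 - 31)) = 1/(-440 + 395) = 1/(-45) = -1/45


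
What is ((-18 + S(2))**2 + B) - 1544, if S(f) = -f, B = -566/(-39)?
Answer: -44050/39 ≈ -1129.5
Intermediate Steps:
B = 566/39 (B = -566*(-1/39) = 566/39 ≈ 14.513)
((-18 + S(2))**2 + B) - 1544 = ((-18 - 1*2)**2 + 566/39) - 1544 = ((-18 - 2)**2 + 566/39) - 1544 = ((-20)**2 + 566/39) - 1544 = (400 + 566/39) - 1544 = 16166/39 - 1544 = -44050/39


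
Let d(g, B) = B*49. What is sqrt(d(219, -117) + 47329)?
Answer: 2*sqrt(10399) ≈ 203.95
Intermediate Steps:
d(g, B) = 49*B
sqrt(d(219, -117) + 47329) = sqrt(49*(-117) + 47329) = sqrt(-5733 + 47329) = sqrt(41596) = 2*sqrt(10399)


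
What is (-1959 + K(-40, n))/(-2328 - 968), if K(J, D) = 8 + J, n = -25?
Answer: 1991/3296 ≈ 0.60407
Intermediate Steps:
(-1959 + K(-40, n))/(-2328 - 968) = (-1959 + (8 - 40))/(-2328 - 968) = (-1959 - 32)/(-3296) = -1991*(-1/3296) = 1991/3296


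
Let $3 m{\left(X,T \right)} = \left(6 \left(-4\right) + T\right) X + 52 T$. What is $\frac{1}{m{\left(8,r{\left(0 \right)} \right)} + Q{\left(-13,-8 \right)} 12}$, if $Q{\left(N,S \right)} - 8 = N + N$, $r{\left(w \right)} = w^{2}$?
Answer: $- \frac{1}{280} \approx -0.0035714$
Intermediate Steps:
$Q{\left(N,S \right)} = 8 + 2 N$ ($Q{\left(N,S \right)} = 8 + \left(N + N\right) = 8 + 2 N$)
$m{\left(X,T \right)} = \frac{52 T}{3} + \frac{X \left(-24 + T\right)}{3}$ ($m{\left(X,T \right)} = \frac{\left(6 \left(-4\right) + T\right) X + 52 T}{3} = \frac{\left(-24 + T\right) X + 52 T}{3} = \frac{X \left(-24 + T\right) + 52 T}{3} = \frac{52 T + X \left(-24 + T\right)}{3} = \frac{52 T}{3} + \frac{X \left(-24 + T\right)}{3}$)
$\frac{1}{m{\left(8,r{\left(0 \right)} \right)} + Q{\left(-13,-8 \right)} 12} = \frac{1}{\left(\left(-8\right) 8 + \frac{52 \cdot 0^{2}}{3} + \frac{1}{3} \cdot 0^{2} \cdot 8\right) + \left(8 + 2 \left(-13\right)\right) 12} = \frac{1}{\left(-64 + \frac{52}{3} \cdot 0 + \frac{1}{3} \cdot 0 \cdot 8\right) + \left(8 - 26\right) 12} = \frac{1}{\left(-64 + 0 + 0\right) - 216} = \frac{1}{-64 - 216} = \frac{1}{-280} = - \frac{1}{280}$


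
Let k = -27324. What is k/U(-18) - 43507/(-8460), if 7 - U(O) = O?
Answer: -46014673/42300 ≈ -1087.8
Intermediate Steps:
U(O) = 7 - O
k/U(-18) - 43507/(-8460) = -27324/(7 - 1*(-18)) - 43507/(-8460) = -27324/(7 + 18) - 43507*(-1/8460) = -27324/25 + 43507/8460 = -46014673/42300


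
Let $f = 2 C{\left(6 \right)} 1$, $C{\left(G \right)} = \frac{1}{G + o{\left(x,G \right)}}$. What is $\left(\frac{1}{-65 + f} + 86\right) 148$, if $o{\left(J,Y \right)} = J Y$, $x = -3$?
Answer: $\frac{4975760}{391} \approx 12726.0$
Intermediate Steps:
$C{\left(G \right)} = - \frac{1}{2 G}$ ($C{\left(G \right)} = \frac{1}{G - 3 G} = \frac{1}{\left(-2\right) G} = - \frac{1}{2 G}$)
$f = - \frac{1}{6}$ ($f = 2 \left(- \frac{1}{2 \cdot 6}\right) 1 = 2 \left(\left(- \frac{1}{2}\right) \frac{1}{6}\right) 1 = 2 \left(- \frac{1}{12}\right) 1 = \left(- \frac{1}{6}\right) 1 = - \frac{1}{6} \approx -0.16667$)
$\left(\frac{1}{-65 + f} + 86\right) 148 = \left(\frac{1}{-65 - \frac{1}{6}} + 86\right) 148 = \left(\frac{1}{- \frac{391}{6}} + 86\right) 148 = \left(- \frac{6}{391} + 86\right) 148 = \frac{33620}{391} \cdot 148 = \frac{4975760}{391}$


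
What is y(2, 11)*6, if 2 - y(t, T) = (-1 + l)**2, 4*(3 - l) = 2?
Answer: -3/2 ≈ -1.5000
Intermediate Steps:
l = 5/2 (l = 3 - 1/4*2 = 3 - 1/2 = 5/2 ≈ 2.5000)
y(t, T) = -1/4 (y(t, T) = 2 - (-1 + 5/2)**2 = 2 - (3/2)**2 = 2 - 1*9/4 = 2 - 9/4 = -1/4)
y(2, 11)*6 = -1/4*6 = -3/2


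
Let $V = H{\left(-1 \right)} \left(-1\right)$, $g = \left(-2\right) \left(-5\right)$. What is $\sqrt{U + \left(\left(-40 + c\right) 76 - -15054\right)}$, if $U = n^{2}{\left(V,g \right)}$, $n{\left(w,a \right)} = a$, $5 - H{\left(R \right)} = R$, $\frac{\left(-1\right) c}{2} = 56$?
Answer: $\sqrt{3602} \approx 60.017$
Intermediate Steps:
$c = -112$ ($c = \left(-2\right) 56 = -112$)
$H{\left(R \right)} = 5 - R$
$g = 10$
$V = -6$ ($V = \left(5 - -1\right) \left(-1\right) = \left(5 + 1\right) \left(-1\right) = 6 \left(-1\right) = -6$)
$U = 100$ ($U = 10^{2} = 100$)
$\sqrt{U + \left(\left(-40 + c\right) 76 - -15054\right)} = \sqrt{100 + \left(\left(-40 - 112\right) 76 - -15054\right)} = \sqrt{100 + \left(\left(-152\right) 76 + 15054\right)} = \sqrt{100 + \left(-11552 + 15054\right)} = \sqrt{100 + 3502} = \sqrt{3602}$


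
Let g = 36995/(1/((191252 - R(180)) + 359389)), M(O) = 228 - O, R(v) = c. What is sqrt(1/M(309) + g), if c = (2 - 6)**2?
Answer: sqrt(1650000121874)/9 ≈ 1.4272e+5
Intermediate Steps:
c = 16 (c = (-4)**2 = 16)
R(v) = 16
g = 20370371875 (g = 36995/(1/((191252 - 1*16) + 359389)) = 36995/(1/((191252 - 16) + 359389)) = 36995/(1/(191236 + 359389)) = 36995/(1/550625) = 36995*550625 = 20370371875)
sqrt(1/M(309) + g) = sqrt(1/(228 - 1*309) + 20370371875) = sqrt(1/(228 - 309) + 20370371875) = sqrt(1/(-81) + 20370371875) = sqrt(-1/81 + 20370371875) = sqrt(1650000121874/81) = sqrt(1650000121874)/9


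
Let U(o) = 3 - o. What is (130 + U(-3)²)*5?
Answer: 830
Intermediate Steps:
(130 + U(-3)²)*5 = (130 + (3 - 1*(-3))²)*5 = (130 + (3 + 3)²)*5 = (130 + 6²)*5 = (130 + 36)*5 = 166*5 = 830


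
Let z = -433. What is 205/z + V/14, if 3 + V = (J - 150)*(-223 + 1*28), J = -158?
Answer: 26001811/6062 ≈ 4289.3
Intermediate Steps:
V = 60057 (V = -3 + (-158 - 150)*(-223 + 1*28) = -3 - 308*(-223 + 28) = -3 - 308*(-195) = -3 + 60060 = 60057)
205/z + V/14 = 205/(-433) + 60057/14 = 205*(-1/433) + 60057*(1/14) = -205/433 + 60057/14 = 26001811/6062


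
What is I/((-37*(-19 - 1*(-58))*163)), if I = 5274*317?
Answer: -557286/78403 ≈ -7.1080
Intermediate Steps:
I = 1671858
I/((-37*(-19 - 1*(-58))*163)) = 1671858/((-37*(-19 - 1*(-58))*163)) = 1671858/((-37*(-19 + 58)*163)) = 1671858/((-37*39*163)) = 1671858/((-1443*163)) = 1671858/(-235209) = 1671858*(-1/235209) = -557286/78403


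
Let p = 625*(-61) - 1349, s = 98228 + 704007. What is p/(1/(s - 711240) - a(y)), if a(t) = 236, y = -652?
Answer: 399104070/2386091 ≈ 167.26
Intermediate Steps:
s = 802235
p = -39474 (p = -38125 - 1349 = -39474)
p/(1/(s - 711240) - a(y)) = -39474/(1/(802235 - 711240) - 1*236) = -39474/(1/90995 - 236) = -39474/(-21474819/90995) = -39474*(-90995/21474819) = 399104070/2386091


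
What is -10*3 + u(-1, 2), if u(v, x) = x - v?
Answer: -27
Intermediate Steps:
-10*3 + u(-1, 2) = -10*3 + (2 - 1*(-1)) = -30 + (2 + 1) = -30 + 3 = -27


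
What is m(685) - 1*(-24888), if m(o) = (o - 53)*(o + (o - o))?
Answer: 457808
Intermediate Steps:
m(o) = o*(-53 + o) (m(o) = (-53 + o)*(o + 0) = (-53 + o)*o = o*(-53 + o))
m(685) - 1*(-24888) = 685*(-53 + 685) - 1*(-24888) = 685*632 + 24888 = 432920 + 24888 = 457808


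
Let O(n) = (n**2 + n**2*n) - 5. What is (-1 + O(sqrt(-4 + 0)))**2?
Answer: 36 + 160*I ≈ 36.0 + 160.0*I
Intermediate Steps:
O(n) = -5 + n**2 + n**3 (O(n) = (n**2 + n**3) - 5 = -5 + n**2 + n**3)
(-1 + O(sqrt(-4 + 0)))**2 = (-1 + (-5 + (sqrt(-4 + 0))**2 + (sqrt(-4 + 0))**3))**2 = (-1 + (-5 + (sqrt(-4))**2 + (sqrt(-4))**3))**2 = (-1 + (-5 + (2*I)**2 + (2*I)**3))**2 = (-1 + (-5 - 4 - 8*I))**2 = (-1 + (-9 - 8*I))**2 = (-10 - 8*I)**2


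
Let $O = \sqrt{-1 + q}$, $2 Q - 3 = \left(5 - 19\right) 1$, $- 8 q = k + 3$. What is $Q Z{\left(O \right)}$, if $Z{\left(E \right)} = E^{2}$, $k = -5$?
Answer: $\frac{33}{8} \approx 4.125$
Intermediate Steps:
$q = \frac{1}{4}$ ($q = - \frac{-5 + 3}{8} = \left(- \frac{1}{8}\right) \left(-2\right) = \frac{1}{4} \approx 0.25$)
$Q = - \frac{11}{2}$ ($Q = \frac{3}{2} + \frac{\left(5 - 19\right) 1}{2} = \frac{3}{2} + \frac{\left(-14\right) 1}{2} = \frac{3}{2} + \frac{1}{2} \left(-14\right) = \frac{3}{2} - 7 = - \frac{11}{2} \approx -5.5$)
$O = \frac{i \sqrt{3}}{2}$ ($O = \sqrt{-1 + \frac{1}{4}} = \sqrt{- \frac{3}{4}} = \frac{i \sqrt{3}}{2} \approx 0.86602 i$)
$Q Z{\left(O \right)} = - \frac{11 \left(\frac{i \sqrt{3}}{2}\right)^{2}}{2} = \left(- \frac{11}{2}\right) \left(- \frac{3}{4}\right) = \frac{33}{8}$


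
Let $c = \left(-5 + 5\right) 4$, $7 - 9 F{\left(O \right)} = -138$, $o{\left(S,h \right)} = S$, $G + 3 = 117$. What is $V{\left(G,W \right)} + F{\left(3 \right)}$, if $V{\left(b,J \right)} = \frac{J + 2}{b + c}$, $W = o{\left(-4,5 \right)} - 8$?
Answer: $\frac{2740}{171} \approx 16.023$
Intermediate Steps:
$G = 114$ ($G = -3 + 117 = 114$)
$F{\left(O \right)} = \frac{145}{9}$ ($F{\left(O \right)} = \frac{7}{9} - - \frac{46}{3} = \frac{7}{9} + \frac{46}{3} = \frac{145}{9}$)
$c = 0$ ($c = 0 \cdot 4 = 0$)
$W = -12$ ($W = -4 - 8 = -12$)
$V{\left(b,J \right)} = \frac{2 + J}{b}$ ($V{\left(b,J \right)} = \frac{J + 2}{b + 0} = \frac{2 + J}{b}$)
$V{\left(G,W \right)} + F{\left(3 \right)} = \frac{2 - 12}{114} + \frac{145}{9} = \frac{1}{114} \left(-10\right) + \frac{145}{9} = - \frac{5}{57} + \frac{145}{9} = \frac{2740}{171}$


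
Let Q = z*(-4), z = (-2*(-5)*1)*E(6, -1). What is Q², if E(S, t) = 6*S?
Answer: 2073600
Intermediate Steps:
z = 360 (z = (-2*(-5)*1)*(6*6) = (10*1)*36 = 10*36 = 360)
Q = -1440 (Q = 360*(-4) = -1440)
Q² = (-1440)² = 2073600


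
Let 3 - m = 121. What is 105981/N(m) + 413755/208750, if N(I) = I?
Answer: -1103735533/1231625 ≈ -896.16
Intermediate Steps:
m = -118 (m = 3 - 1*121 = 3 - 121 = -118)
105981/N(m) + 413755/208750 = 105981/(-118) + 413755/208750 = 105981*(-1/118) + 413755*(1/208750) = -105981/118 + 82751/41750 = -1103735533/1231625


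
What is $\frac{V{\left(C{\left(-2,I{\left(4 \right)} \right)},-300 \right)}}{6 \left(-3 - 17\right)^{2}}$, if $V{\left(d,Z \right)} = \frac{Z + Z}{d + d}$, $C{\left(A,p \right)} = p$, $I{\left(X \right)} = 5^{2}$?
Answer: $- \frac{1}{200} \approx -0.005$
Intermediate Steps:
$I{\left(X \right)} = 25$
$V{\left(d,Z \right)} = \frac{Z}{d}$ ($V{\left(d,Z \right)} = \frac{2 Z}{2 d} = 2 Z \frac{1}{2 d} = \frac{Z}{d}$)
$\frac{V{\left(C{\left(-2,I{\left(4 \right)} \right)},-300 \right)}}{6 \left(-3 - 17\right)^{2}} = \frac{\left(-300\right) \frac{1}{25}}{6 \left(-3 - 17\right)^{2}} = \frac{\left(-300\right) \frac{1}{25}}{6 \left(-20\right)^{2}} = - \frac{12}{6 \cdot 400} = - \frac{12}{2400} = \left(-12\right) \frac{1}{2400} = - \frac{1}{200}$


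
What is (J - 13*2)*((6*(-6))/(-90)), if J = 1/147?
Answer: -7642/735 ≈ -10.397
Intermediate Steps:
J = 1/147 ≈ 0.0068027
(J - 13*2)*((6*(-6))/(-90)) = (1/147 - 13*2)*((6*(-6))/(-90)) = (1/147 - 26)*(-36*(-1/90)) = -3821/147*2/5 = -7642/735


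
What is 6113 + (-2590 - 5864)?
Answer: -2341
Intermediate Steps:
6113 + (-2590 - 5864) = 6113 - 8454 = -2341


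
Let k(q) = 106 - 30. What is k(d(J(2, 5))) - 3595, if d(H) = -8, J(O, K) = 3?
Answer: -3519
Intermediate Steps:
k(q) = 76
k(d(J(2, 5))) - 3595 = 76 - 3595 = -3519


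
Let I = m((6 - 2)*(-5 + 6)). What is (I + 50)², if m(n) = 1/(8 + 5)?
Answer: 423801/169 ≈ 2507.7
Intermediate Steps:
m(n) = 1/13
I = 1/13 ≈ 0.076923
(I + 50)² = (1/13 + 50)² = (651/13)² = 423801/169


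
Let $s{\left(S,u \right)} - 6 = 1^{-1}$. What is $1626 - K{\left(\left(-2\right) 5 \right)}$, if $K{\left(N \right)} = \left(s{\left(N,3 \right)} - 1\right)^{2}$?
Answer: $1590$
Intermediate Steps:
$s{\left(S,u \right)} = 7$ ($s{\left(S,u \right)} = 6 + 1^{-1} = 6 + 1 = 7$)
$K{\left(N \right)} = 36$ ($K{\left(N \right)} = \left(7 - 1\right)^{2} = 6^{2} = 36$)
$1626 - K{\left(\left(-2\right) 5 \right)} = 1626 - 36 = 1590$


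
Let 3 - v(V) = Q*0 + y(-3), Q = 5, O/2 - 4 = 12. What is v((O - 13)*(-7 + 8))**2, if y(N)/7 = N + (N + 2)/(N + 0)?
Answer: 4225/9 ≈ 469.44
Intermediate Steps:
O = 32 (O = 8 + 2*12 = 8 + 24 = 32)
y(N) = 7*N + 7*(2 + N)/N (y(N) = 7*(N + (N + 2)/(N + 0)) = 7*(N + (2 + N)/N) = 7*N + 7*(2 + N)/N)
v(V) = 65/3 (v(V) = 3 - (5*0 + (7 + 7*(-3) + 14/(-3))) = 3 - (0 + (7 - 21 + 14*(-1/3))) = 3 - (0 + (7 - 21 - 14/3)) = 3 - (0 - 56/3) = 3 - 1*(-56/3) = 3 + 56/3 = 65/3)
v((O - 13)*(-7 + 8))**2 = (65/3)**2 = 4225/9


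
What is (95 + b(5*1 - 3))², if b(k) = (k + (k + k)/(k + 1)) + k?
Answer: 90601/9 ≈ 10067.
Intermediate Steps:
b(k) = 2*k + 2*k/(1 + k) (b(k) = (k + (2*k)/(1 + k)) + k = (k + 2*k/(1 + k)) + k = 2*k + 2*k/(1 + k))
(95 + b(5*1 - 3))² = (95 + 2*(5*1 - 3)*(2 + (5*1 - 3))/(1 + (5*1 - 3)))² = (95 + 2*(5 - 3)*(2 + (5 - 3))/(1 + (5 - 3)))² = (95 + 2*2*(2 + 2)/(1 + 2))² = (95 + 2*2*4/3)² = (95 + 2*2*(⅓)*4)² = (95 + 16/3)² = (301/3)² = 90601/9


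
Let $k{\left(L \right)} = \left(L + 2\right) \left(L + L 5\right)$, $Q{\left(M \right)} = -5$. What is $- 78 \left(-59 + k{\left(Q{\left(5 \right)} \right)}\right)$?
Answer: $-2418$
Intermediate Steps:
$k{\left(L \right)} = 6 L \left(2 + L\right)$ ($k{\left(L \right)} = \left(2 + L\right) \left(L + 5 L\right) = \left(2 + L\right) 6 L = 6 L \left(2 + L\right)$)
$- 78 \left(-59 + k{\left(Q{\left(5 \right)} \right)}\right) = - 78 \left(-59 + 6 \left(-5\right) \left(2 - 5\right)\right) = - 78 \left(-59 + 6 \left(-5\right) \left(-3\right)\right) = - 78 \left(-59 + 90\right) = \left(-78\right) 31 = -2418$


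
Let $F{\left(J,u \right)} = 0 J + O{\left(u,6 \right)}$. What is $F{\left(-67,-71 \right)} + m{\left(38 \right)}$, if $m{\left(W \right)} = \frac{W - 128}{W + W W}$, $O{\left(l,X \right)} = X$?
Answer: $\frac{1467}{247} \approx 5.9393$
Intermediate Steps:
$m{\left(W \right)} = \frac{-128 + W}{W + W^{2}}$
$F{\left(J,u \right)} = 6$ ($F{\left(J,u \right)} = 0 J + 6 = 0 + 6 = 6$)
$F{\left(-67,-71 \right)} + m{\left(38 \right)} = 6 + \frac{-128 + 38}{38 \left(1 + 38\right)} = 6 + \frac{1}{38} \cdot \frac{1}{39} \left(-90\right) = 6 - \frac{15}{247} = \frac{1467}{247}$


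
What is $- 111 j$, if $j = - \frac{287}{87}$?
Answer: $\frac{10619}{29} \approx 366.17$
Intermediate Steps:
$j = - \frac{287}{87}$ ($j = \left(-287\right) \frac{1}{87} = - \frac{287}{87} \approx -3.2989$)
$- 111 j = \left(-111\right) \left(- \frac{287}{87}\right) = \frac{10619}{29}$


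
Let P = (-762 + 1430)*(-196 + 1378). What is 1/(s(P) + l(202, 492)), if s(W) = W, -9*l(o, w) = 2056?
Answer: 9/7104128 ≈ 1.2669e-6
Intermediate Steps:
l(o, w) = -2056/9 (l(o, w) = -⅑*2056 = -2056/9)
P = 789576 (P = 668*1182 = 789576)
1/(s(P) + l(202, 492)) = 1/(789576 - 2056/9) = 1/(7104128/9) = 9/7104128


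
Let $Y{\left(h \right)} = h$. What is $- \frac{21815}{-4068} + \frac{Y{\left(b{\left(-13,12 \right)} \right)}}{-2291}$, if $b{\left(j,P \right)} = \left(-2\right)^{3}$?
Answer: $\frac{50010709}{9319788} \approx 5.3661$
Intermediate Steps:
$b{\left(j,P \right)} = -8$
$- \frac{21815}{-4068} + \frac{Y{\left(b{\left(-13,12 \right)} \right)}}{-2291} = - \frac{21815}{-4068} - \frac{8}{-2291} = \left(-21815\right) \left(- \frac{1}{4068}\right) - - \frac{8}{2291} = \frac{21815}{4068} + \frac{8}{2291} = \frac{50010709}{9319788}$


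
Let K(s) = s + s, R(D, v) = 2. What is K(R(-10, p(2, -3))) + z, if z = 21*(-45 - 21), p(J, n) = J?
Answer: -1382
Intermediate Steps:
K(s) = 2*s
z = -1386 (z = 21*(-66) = -1386)
K(R(-10, p(2, -3))) + z = 2*2 - 1386 = 4 - 1386 = -1382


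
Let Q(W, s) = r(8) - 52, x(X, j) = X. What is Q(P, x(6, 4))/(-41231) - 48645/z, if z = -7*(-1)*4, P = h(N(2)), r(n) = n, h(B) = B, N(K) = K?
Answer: -2005680763/1154468 ≈ -1737.3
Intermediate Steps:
P = 2
Q(W, s) = -44 (Q(W, s) = 8 - 52 = -44)
z = 28 (z = 7*4 = 28)
Q(P, x(6, 4))/(-41231) - 48645/z = -44/(-41231) - 48645/28 = -44*(-1/41231) - 48645*1/28 = 44/41231 - 48645/28 = -2005680763/1154468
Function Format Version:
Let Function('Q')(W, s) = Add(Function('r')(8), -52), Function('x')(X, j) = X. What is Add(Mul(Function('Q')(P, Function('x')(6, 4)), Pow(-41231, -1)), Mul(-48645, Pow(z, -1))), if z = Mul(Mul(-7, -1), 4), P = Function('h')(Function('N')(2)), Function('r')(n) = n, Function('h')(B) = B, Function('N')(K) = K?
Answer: Rational(-2005680763, 1154468) ≈ -1737.3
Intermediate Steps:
P = 2
Function('Q')(W, s) = -44 (Function('Q')(W, s) = Add(8, -52) = -44)
z = 28 (z = Mul(7, 4) = 28)
Add(Mul(Function('Q')(P, Function('x')(6, 4)), Pow(-41231, -1)), Mul(-48645, Pow(z, -1))) = Add(Mul(-44, Pow(-41231, -1)), Mul(-48645, Pow(28, -1))) = Add(Mul(-44, Rational(-1, 41231)), Mul(-48645, Rational(1, 28))) = Add(Rational(44, 41231), Rational(-48645, 28)) = Rational(-2005680763, 1154468)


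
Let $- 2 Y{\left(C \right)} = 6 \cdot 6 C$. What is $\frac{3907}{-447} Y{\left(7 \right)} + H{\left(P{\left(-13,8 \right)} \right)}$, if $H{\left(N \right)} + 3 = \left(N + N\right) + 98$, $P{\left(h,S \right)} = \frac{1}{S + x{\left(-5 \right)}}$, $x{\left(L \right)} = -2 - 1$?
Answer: $\frac{891543}{745} \approx 1196.7$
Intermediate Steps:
$x{\left(L \right)} = -3$
$P{\left(h,S \right)} = \frac{1}{-3 + S}$ ($P{\left(h,S \right)} = \frac{1}{S - 3} = \frac{1}{-3 + S}$)
$Y{\left(C \right)} = - 18 C$ ($Y{\left(C \right)} = - \frac{6 \cdot 6 C}{2} = - \frac{36 C}{2} = - 18 C$)
$H{\left(N \right)} = 95 + 2 N$ ($H{\left(N \right)} = -3 + \left(\left(N + N\right) + 98\right) = -3 + \left(2 N + 98\right) = -3 + \left(98 + 2 N\right) = 95 + 2 N$)
$\frac{3907}{-447} Y{\left(7 \right)} + H{\left(P{\left(-13,8 \right)} \right)} = \frac{3907}{-447} \left(\left(-18\right) 7\right) + \left(95 + \frac{2}{-3 + 8}\right) = 3907 \left(- \frac{1}{447}\right) \left(-126\right) + \left(95 + \frac{2}{5}\right) = \left(- \frac{3907}{447}\right) \left(-126\right) + \left(95 + 2 \cdot \frac{1}{5}\right) = \frac{164094}{149} + \left(95 + \frac{2}{5}\right) = \frac{164094}{149} + \frac{477}{5} = \frac{891543}{745}$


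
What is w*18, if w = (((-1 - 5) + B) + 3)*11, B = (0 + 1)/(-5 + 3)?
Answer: -693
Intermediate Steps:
B = -½ (B = 1/(-2) = 1*(-½) = -½ ≈ -0.50000)
w = -77/2 (w = (((-1 - 5) - ½) + 3)*11 = ((-6 - ½) + 3)*11 = (-13/2 + 3)*11 = -7/2*11 = -77/2 ≈ -38.500)
w*18 = -77/2*18 = -693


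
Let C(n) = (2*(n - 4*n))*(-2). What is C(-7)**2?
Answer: 7056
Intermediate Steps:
C(n) = 12*n (C(n) = (2*(-3*n))*(-2) = -6*n*(-2) = 12*n)
C(-7)**2 = (12*(-7))**2 = (-84)**2 = 7056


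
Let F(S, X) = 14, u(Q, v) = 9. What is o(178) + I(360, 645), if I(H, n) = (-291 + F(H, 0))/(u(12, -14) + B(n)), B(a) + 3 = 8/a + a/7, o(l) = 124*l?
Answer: 9780419657/443171 ≈ 22069.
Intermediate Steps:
B(a) = -3 + 8/a + a/7 (B(a) = -3 + (8/a + a/7) = -3 + 8/a + a/7)
I(H, n) = -277/(6 + 8/n + n/7) (I(H, n) = (-291 + 14)/(9 + (-3 + 8/n + n/7)) = -277/(6 + 8/n + n/7))
o(178) + I(360, 645) = 124*178 - 1939*645/(56 + 645² + 42*645) = 22072 - 1939*645/(56 + 416025 + 27090) = 22072 - 1939*645/443171 = 22072 - 1939*645*1/443171 = 22072 - 1250655/443171 = 9780419657/443171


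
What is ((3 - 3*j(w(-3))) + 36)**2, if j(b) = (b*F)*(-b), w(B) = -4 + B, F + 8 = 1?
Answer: 980100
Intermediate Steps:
F = -7 (F = -8 + 1 = -7)
j(b) = 7*b**2 (j(b) = (b*(-7))*(-b) = (-7*b)*(-b) = 7*b**2)
((3 - 3*j(w(-3))) + 36)**2 = ((3 - 21*(-4 - 3)**2) + 36)**2 = ((3 - 21*(-7)**2) + 36)**2 = ((3 - 21*49) + 36)**2 = ((3 - 3*343) + 36)**2 = ((3 - 1029) + 36)**2 = (-1026 + 36)**2 = (-990)**2 = 980100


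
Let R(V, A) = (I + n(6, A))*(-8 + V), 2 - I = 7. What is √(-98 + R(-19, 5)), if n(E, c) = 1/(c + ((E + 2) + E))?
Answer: 26*√19/19 ≈ 5.9648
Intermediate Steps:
I = -5 (I = 2 - 1*7 = 2 - 7 = -5)
n(E, c) = 1/(2 + c + 2*E) (n(E, c) = 1/(c + ((2 + E) + E)) = 1/(c + (2 + 2*E)) = 1/(2 + c + 2*E))
R(V, A) = (-8 + V)*(-5 + 1/(14 + A)) (R(V, A) = (-5 + 1/(2 + A + 2*6))*(-8 + V) = (-5 + 1/(2 + A + 12))*(-8 + V) = (-5 + 1/(14 + A))*(-8 + V) = (-8 + V)*(-5 + 1/(14 + A)))
√(-98 + R(-19, 5)) = √(-98 + (-8 - 19 + 5*(8 - 1*(-19))*(14 + 5))/(14 + 5)) = √(-98 + (-8 - 19 + 5*(8 + 19)*19)/19) = √(-98 + (-8 - 19 + 5*27*19)/19) = √(-98 + (-8 - 19 + 2565)/19) = √(-98 + (1/19)*2538) = √(-98 + 2538/19) = √(676/19) = 26*√19/19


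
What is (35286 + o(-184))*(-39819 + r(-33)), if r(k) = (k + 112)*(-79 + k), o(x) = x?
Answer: -1708309034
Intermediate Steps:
r(k) = (-79 + k)*(112 + k) (r(k) = (112 + k)*(-79 + k) = (-79 + k)*(112 + k))
(35286 + o(-184))*(-39819 + r(-33)) = (35286 - 184)*(-39819 + (-8848 + (-33)**2 + 33*(-33))) = 35102*(-39819 + (-8848 + 1089 - 1089)) = 35102*(-39819 - 8848) = 35102*(-48667) = -1708309034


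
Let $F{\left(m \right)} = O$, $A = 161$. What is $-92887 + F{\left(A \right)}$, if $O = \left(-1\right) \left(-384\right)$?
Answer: $-92503$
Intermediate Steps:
$O = 384$
$F{\left(m \right)} = 384$
$-92887 + F{\left(A \right)} = -92887 + 384 = -92503$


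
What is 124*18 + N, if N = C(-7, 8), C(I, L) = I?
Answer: 2225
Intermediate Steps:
N = -7
124*18 + N = 124*18 - 7 = 2232 - 7 = 2225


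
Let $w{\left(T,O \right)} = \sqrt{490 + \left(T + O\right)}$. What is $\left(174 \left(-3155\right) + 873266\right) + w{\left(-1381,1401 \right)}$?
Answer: $324296 + \sqrt{510} \approx 3.2432 \cdot 10^{5}$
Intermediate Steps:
$w{\left(T,O \right)} = \sqrt{490 + O + T}$ ($w{\left(T,O \right)} = \sqrt{490 + \left(O + T\right)} = \sqrt{490 + O + T}$)
$\left(174 \left(-3155\right) + 873266\right) + w{\left(-1381,1401 \right)} = \left(174 \left(-3155\right) + 873266\right) + \sqrt{490 + 1401 - 1381} = \left(-548970 + 873266\right) + \sqrt{510} = 324296 + \sqrt{510}$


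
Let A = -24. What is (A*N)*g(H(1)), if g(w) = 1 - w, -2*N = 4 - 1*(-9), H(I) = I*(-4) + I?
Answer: 624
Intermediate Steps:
H(I) = -3*I (H(I) = -4*I + I = -3*I)
N = -13/2 (N = -(4 - 1*(-9))/2 = -(4 + 9)/2 = -1/2*13 = -13/2 ≈ -6.5000)
(A*N)*g(H(1)) = (-24*(-13/2))*(1 - (-3)) = 156*(1 - 1*(-3)) = 156*(1 + 3) = 156*4 = 624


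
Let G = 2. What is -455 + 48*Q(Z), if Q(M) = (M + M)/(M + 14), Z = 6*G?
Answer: -5339/13 ≈ -410.69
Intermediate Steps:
Z = 12 (Z = 6*2 = 12)
Q(M) = 2*M/(14 + M) (Q(M) = (2*M)/(14 + M) = 2*M/(14 + M))
-455 + 48*Q(Z) = -455 + 48*(2*12/(14 + 12)) = -455 + 48*(2*12/26) = -455 + 48*(2*12*(1/26)) = -455 + 48*(12/13) = -455 + 576/13 = -5339/13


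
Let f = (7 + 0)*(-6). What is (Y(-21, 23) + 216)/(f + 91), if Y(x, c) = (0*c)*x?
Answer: 216/49 ≈ 4.4082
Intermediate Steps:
f = -42 (f = 7*(-6) = -42)
Y(x, c) = 0 (Y(x, c) = 0*x = 0)
(Y(-21, 23) + 216)/(f + 91) = (0 + 216)/(-42 + 91) = 216/49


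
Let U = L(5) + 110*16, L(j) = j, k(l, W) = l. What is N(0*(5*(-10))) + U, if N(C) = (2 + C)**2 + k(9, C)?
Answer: 1778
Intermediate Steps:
U = 1765 (U = 5 + 110*16 = 5 + 1760 = 1765)
N(C) = 9 + (2 + C)**2 (N(C) = (2 + C)**2 + 9 = 9 + (2 + C)**2)
N(0*(5*(-10))) + U = (9 + (2 + 0*(5*(-10)))**2) + 1765 = (9 + (2 + 0*(-50))**2) + 1765 = (9 + (2 + 0)**2) + 1765 = (9 + 2**2) + 1765 = (9 + 4) + 1765 = 13 + 1765 = 1778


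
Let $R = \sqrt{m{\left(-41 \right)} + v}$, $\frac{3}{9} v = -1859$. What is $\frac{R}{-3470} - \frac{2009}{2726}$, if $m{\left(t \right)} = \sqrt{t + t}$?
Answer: $- \frac{2009}{2726} - \frac{\sqrt{-5577 + i \sqrt{82}}}{3470} \approx -0.73699 - 0.021521 i$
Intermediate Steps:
$m{\left(t \right)} = \sqrt{2} \sqrt{t}$ ($m{\left(t \right)} = \sqrt{2 t} = \sqrt{2} \sqrt{t}$)
$v = -5577$ ($v = 3 \left(-1859\right) = -5577$)
$R = \sqrt{-5577 + i \sqrt{82}}$ ($R = \sqrt{\sqrt{2} \sqrt{-41} - 5577} = \sqrt{\sqrt{2} i \sqrt{41} - 5577} = \sqrt{i \sqrt{82} - 5577} = \sqrt{-5577 + i \sqrt{82}} \approx 0.0606 + 74.679 i$)
$\frac{R}{-3470} - \frac{2009}{2726} = \frac{\sqrt{-5577 + i \sqrt{82}}}{-3470} - \frac{2009}{2726} = \sqrt{-5577 + i \sqrt{82}} \left(- \frac{1}{3470}\right) - \frac{2009}{2726} = - \frac{\sqrt{-5577 + i \sqrt{82}}}{3470} - \frac{2009}{2726} = - \frac{2009}{2726} - \frac{\sqrt{-5577 + i \sqrt{82}}}{3470}$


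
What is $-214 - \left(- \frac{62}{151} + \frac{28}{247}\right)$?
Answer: $- \frac{7970472}{37297} \approx -213.7$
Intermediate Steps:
$-214 - \left(- \frac{62}{151} + \frac{28}{247}\right) = -214 - - \frac{11086}{37297} = -214 + \left(\frac{62}{151} - \frac{28}{247}\right) = -214 + \frac{11086}{37297} = - \frac{7970472}{37297}$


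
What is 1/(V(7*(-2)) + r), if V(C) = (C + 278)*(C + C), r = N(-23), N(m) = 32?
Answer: -1/7360 ≈ -0.00013587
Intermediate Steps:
r = 32
V(C) = 2*C*(278 + C) (V(C) = (278 + C)*(2*C) = 2*C*(278 + C))
1/(V(7*(-2)) + r) = 1/(2*(7*(-2))*(278 + 7*(-2)) + 32) = 1/(2*(-14)*(278 - 14) + 32) = 1/(2*(-14)*264 + 32) = 1/(-7392 + 32) = 1/(-7360) = -1/7360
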